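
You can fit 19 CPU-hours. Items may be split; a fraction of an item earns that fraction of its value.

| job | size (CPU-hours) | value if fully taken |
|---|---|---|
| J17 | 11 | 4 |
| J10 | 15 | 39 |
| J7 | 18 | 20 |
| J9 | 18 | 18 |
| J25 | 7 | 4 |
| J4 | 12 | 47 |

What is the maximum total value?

65.2

Best value per unit of size first: J4 47/12≈3.92, J10 39/15≈2.6, J7 20/18≈1.11, J9 18/18≈1, J25 4/7≈0.571, J17 4/11≈0.364.
All 12 CPU-hours of J4 fit (value 47) ; 7 remain.
7 CPU-hours left: a 7/15 share of J10 gives 39×7/15 = 18.2.
Total value = 65.2.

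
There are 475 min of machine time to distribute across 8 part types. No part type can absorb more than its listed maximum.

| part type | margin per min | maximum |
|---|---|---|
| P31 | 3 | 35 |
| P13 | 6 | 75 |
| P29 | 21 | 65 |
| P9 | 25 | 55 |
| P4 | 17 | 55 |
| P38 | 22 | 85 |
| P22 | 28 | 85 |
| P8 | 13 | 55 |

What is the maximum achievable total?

9090

Highest margin per min first: P22 28 > P9 25 > P38 22 > P29 21 > P4 17 > P8 13 > P13 6 > P31 3.
P22: +85 to 85 (cap) ; 390 left.
Give P9 55 to hit its cap of 55 ; 335 left.
P38: +85 to 85 (cap) ; 250 left.
Give P29 65 to hit its cap of 65 ; 185 left.
P4 takes 55 to reach its cap of 55 ; 130 left.
P8: +55 to 55 (cap) ; 75 left.
P13: +75 to 75 (cap) ; 0 left.
Total = 6×75 + 21×65 + 25×55 + 17×55 + 22×85 + 28×85 + 13×55 = 9090.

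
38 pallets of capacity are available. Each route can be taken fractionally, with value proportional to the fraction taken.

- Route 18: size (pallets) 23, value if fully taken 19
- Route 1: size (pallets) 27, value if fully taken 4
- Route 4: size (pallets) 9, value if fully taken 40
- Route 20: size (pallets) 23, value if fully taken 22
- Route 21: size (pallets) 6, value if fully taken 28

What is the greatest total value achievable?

90

Best value per unit of size first: Route 21 28/6≈4.67, Route 4 40/9≈4.44, Route 20 22/23≈0.957, Route 18 19/23≈0.826, Route 1 4/27≈0.148.
Take all of Route 21 (6 pallets, value 28) → 32 pallets left.
Route 4: take in full, 9 pallets for value 40 → 23 left.
Take all of Route 20 (23 pallets, value 22) → 0 pallets left.
Total value = 90.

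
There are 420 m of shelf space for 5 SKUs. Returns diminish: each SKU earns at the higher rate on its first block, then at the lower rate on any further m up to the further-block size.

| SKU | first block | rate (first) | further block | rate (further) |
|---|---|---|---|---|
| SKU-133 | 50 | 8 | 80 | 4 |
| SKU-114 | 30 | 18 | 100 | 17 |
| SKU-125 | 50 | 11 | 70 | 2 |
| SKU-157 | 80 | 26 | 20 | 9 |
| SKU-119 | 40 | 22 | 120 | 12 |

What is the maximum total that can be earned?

Order all 10 blocks by rate: SKU-157/tier1 26 > SKU-119/tier1 22 > SKU-114/tier1 18 > SKU-114/tier2 17 > SKU-119/tier2 12 > SKU-125/tier1 11 > SKU-157/tier2 9 > SKU-133/tier1 8 > SKU-133/tier2 4 > SKU-125/tier2 2.
SKU-157/tier1 (26): +80 → 340 left.
Fill SKU-119 tier1 block (40 at 22) → 300 left.
SKU-114/tier1 (18): +30 → 270 left.
SKU-114/tier2 (17): +100 → 170 left.
SKU-119/tier2 (12): +120 → 50 left.
SKU-125 tier1 at 11: fill all 50 → 0 left.
Total = 26×80 + 22×40 + 18×30 + 17×100 + 12×120 + 11×50 = 7190.

7190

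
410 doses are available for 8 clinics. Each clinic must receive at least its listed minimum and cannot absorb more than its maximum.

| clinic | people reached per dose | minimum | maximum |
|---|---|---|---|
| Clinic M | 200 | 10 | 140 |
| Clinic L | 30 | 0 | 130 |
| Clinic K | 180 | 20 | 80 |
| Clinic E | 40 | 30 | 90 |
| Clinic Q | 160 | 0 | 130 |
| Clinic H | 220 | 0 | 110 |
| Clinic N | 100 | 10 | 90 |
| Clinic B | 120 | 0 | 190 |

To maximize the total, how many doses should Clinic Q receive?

40

Meeting every minimum uses 10+0+20+30+0+0+10+0 = 70 doses, leaving 340.
Highest people reached per dose first: Clinic H 220 > Clinic M 200 > Clinic K 180 > Clinic Q 160 > Clinic B 120 > Clinic N 100 > Clinic E 40 > Clinic L 30.
Give Clinic H 110 more to hit its cap of 110 → 230 left.
Clinic M: +130 to 140 (cap) → 100 left.
Clinic K takes 60 more to reach its cap of 80 → 40 left.
Only 40 left; Clinic Q takes them to reach 40.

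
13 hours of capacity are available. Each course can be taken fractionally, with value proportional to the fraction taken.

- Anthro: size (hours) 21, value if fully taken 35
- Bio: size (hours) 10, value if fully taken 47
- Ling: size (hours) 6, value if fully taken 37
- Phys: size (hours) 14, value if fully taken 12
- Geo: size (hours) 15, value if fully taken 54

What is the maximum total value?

Sort by value density: Ling 37/6≈6.17, Bio 47/10≈4.7, Geo 54/15≈3.6, Anthro 35/21≈1.67, Phys 12/14≈0.857.
Ling: take in full, 6 hours for value 37 ; 7 left.
Fill the last 7 hours with part of Bio: 7/10 of it earns 32.9.
Total value = 69.9.

69.9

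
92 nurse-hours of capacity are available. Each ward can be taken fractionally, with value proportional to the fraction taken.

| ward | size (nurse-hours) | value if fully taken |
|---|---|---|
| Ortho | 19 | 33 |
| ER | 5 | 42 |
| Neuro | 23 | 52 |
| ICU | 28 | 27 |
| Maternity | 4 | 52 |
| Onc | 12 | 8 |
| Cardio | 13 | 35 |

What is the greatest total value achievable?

241

Best value per unit of size first: Maternity 52/4≈13, ER 42/5≈8.4, Cardio 35/13≈2.69, Neuro 52/23≈2.26, Ortho 33/19≈1.74, ICU 27/28≈0.964, Onc 8/12≈0.667.
Maternity: take in full, 4 nurse-hours for value 52 → 88 left.
Take all of ER (5 nurse-hours, value 42) → 83 nurse-hours left.
All 13 nurse-hours of Cardio fit (value 35) → 70 remain.
Take all of Neuro (23 nurse-hours, value 52) → 47 nurse-hours left.
Ortho: take in full, 19 nurse-hours for value 33 → 28 left.
All 28 nurse-hours of ICU fit (value 27) → 0 remain.
Total value = 241.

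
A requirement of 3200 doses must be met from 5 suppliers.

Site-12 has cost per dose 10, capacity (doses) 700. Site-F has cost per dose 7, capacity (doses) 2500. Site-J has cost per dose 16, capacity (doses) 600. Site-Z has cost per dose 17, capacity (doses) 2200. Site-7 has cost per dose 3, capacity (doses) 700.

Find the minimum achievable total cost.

Fill from the cheapest supplier first.
Site-7 (3): use full 700 ; 2500 doses to go.
Take 2500 from Site-F at 7 ; need 0 more.
Site-12, Site-J, Site-Z: unused.
Cost = 700×3 + 2500×7 = 19600.

19600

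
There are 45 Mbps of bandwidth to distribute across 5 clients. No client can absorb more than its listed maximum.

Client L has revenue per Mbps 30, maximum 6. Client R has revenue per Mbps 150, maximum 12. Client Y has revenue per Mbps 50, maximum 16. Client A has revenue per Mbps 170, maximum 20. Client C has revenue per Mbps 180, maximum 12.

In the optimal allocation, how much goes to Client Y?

Rank by revenue per Mbps: Client C 180 > Client A 170 > Client R 150 > Client Y 50 > Client L 30.
Give Client C 12 to hit its cap of 12 — 33 left.
Client A takes 20 to reach its cap of 20 — 13 left.
Client R: +12 to 12 (cap) — 1 left.
Only 1 left; Client Y takes them to reach 1.

1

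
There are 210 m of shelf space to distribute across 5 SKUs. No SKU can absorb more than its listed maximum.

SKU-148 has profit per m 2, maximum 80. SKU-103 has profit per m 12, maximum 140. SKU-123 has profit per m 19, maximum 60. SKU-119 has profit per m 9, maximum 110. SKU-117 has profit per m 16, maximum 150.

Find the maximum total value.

Rank by profit per m: SKU-123 19 > SKU-117 16 > SKU-103 12 > SKU-119 9 > SKU-148 2.
Give SKU-123 60 to hit its cap of 60 ; 150 left.
SKU-117 takes 150 to reach its cap of 150 ; 0 left.
Total = 19×60 + 16×150 = 3540.

3540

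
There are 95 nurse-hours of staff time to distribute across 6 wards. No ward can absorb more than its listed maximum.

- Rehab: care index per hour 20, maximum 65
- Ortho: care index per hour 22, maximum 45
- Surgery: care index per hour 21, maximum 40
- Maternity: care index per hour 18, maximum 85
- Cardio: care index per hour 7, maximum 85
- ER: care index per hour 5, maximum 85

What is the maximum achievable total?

2030

Highest care index per hour first: Ortho 22 > Surgery 21 > Rehab 20 > Maternity 18 > Cardio 7 > ER 5.
Ortho: +45 to 45 (cap) ; 50 left.
Give Surgery 40 to hit its cap of 40 ; 10 left.
Only 10 left; Rehab takes them to reach 10.
Total = 20×10 + 22×45 + 21×40 = 2030.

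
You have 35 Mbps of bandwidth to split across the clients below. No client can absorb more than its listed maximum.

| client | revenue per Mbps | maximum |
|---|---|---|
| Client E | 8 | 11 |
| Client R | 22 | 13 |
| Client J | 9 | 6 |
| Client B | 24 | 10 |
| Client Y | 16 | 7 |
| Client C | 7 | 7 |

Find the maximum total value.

Rank by revenue per Mbps: Client B 24 > Client R 22 > Client Y 16 > Client J 9 > Client E 8 > Client C 7.
Give Client B 10 to hit its cap of 10 ; 25 left.
Client R: +13 to 13 (cap) ; 12 left.
Give Client Y 7 to hit its cap of 7 ; 5 left.
Client J: +5 (room for 6) → 5. Pool exhausted.
Total = 22×13 + 9×5 + 24×10 + 16×7 = 683.

683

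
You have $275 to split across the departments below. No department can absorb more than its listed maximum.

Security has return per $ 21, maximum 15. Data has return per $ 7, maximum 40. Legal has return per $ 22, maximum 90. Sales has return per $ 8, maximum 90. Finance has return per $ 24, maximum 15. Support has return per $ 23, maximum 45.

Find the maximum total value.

4550

Highest return per $ first: Finance 24 > Support 23 > Legal 22 > Security 21 > Sales 8 > Data 7.
Finance takes 15 to reach its cap of 15 ; 260 left.
Support: +45 to 45 (cap) ; 215 left.
Give Legal 90 to hit its cap of 90 ; 125 left.
Security takes 15 to reach its cap of 15 ; 110 left.
Give Sales 90 to hit its cap of 90 ; 20 left.
Data: +20 (room for 40) → 20. Pool exhausted.
Total = 21×15 + 7×20 + 22×90 + 8×90 + 24×15 + 23×45 = 4550.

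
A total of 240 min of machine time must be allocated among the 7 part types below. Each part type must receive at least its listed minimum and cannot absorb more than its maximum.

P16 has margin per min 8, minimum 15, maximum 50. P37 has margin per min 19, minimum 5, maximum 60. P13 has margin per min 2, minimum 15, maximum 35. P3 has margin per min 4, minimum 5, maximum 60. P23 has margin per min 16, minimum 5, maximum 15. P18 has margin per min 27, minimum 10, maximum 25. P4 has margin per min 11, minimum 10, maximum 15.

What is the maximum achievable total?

Meeting every minimum uses 15+5+15+5+5+10+10 = 65 min, leaving 175.
Order the part types by margin per min: P18 27 > P37 19 > P23 16 > P4 11 > P16 8 > P3 4 > P13 2.
Give P18 15 more to hit its cap of 25 — 160 left.
P37: +55 to 60 (cap) — 105 left.
P23: +10 to 15 (cap) — 95 left.
P4: +5 to 15 (cap) — 90 left.
P16 takes 35 more to reach its cap of 50 — 55 left.
P3: +55 to 60 (cap) — 0 left.
Total = 8×50 + 19×60 + 2×15 + 4×60 + 16×15 + 27×25 + 11×15 = 2890.

2890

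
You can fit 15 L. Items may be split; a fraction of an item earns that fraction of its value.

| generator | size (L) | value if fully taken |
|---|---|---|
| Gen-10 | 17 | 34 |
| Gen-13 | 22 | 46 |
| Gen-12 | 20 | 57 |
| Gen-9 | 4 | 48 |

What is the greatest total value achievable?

Best value per unit of size first: Gen-9 48/4≈12, Gen-12 57/20≈2.85, Gen-13 46/22≈2.09, Gen-10 34/17≈2.
Gen-9: take in full, 4 L for value 48 — 11 left.
Only 11 L remain; take 11/20 of Gen-12 for value 57×11/20 = 31.35.
Total value = 79.35.

79.35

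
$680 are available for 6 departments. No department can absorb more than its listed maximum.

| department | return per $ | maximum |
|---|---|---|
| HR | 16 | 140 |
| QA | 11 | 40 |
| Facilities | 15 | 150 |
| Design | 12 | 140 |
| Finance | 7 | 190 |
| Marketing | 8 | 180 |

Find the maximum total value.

8260

Order the departments by return per $: HR 16 > Facilities 15 > Design 12 > QA 11 > Marketing 8 > Finance 7.
HR takes 140 to reach its cap of 140 ; 540 left.
Facilities: +150 to 150 (cap) ; 390 left.
Design: +140 to 140 (cap) ; 250 left.
Give QA 40 to hit its cap of 40 ; 210 left.
Marketing: +180 to 180 (cap) ; 30 left.
Finance: +30 (room for 190) → 30. Pool exhausted.
Total = 16×140 + 11×40 + 15×150 + 12×140 + 7×30 + 8×180 = 8260.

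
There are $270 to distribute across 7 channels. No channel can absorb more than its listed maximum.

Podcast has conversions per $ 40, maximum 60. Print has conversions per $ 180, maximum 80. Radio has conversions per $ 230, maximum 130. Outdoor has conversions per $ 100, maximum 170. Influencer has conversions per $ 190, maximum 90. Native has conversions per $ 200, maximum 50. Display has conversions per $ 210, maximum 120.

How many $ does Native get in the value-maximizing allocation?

Order the channels by conversions per $: Radio 230 > Display 210 > Native 200 > Influencer 190 > Print 180 > Outdoor 100 > Podcast 40.
Radio takes 130 to reach its cap of 130 ; 140 left.
Give Display 120 to hit its cap of 120 ; 20 left.
Native: +20 (room for 50) → 20. Pool exhausted.

20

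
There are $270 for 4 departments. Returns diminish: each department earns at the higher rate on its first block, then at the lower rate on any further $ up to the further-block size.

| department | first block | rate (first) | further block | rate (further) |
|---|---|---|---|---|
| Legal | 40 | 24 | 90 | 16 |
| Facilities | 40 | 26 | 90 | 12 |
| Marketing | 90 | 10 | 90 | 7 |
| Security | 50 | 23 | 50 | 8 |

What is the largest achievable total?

5190

Treat each block as its own option and order by rate: Facilities/tier1 26 > Legal/tier1 24 > Security/tier1 23 > Legal/tier2 16 > Facilities/tier2 12 > Marketing/tier1 10 > Security/tier2 8 > Marketing/tier2 7.
Fill Facilities tier1 block (40 at 26) ; 230 left.
Fill Legal tier1 block (40 at 24) ; 190 left.
Security tier1 at 23: fill all 50 ; 140 left.
Legal/tier2 (16): +90 ; 50 left.
Facilities/tier2: +50 of 90 at 12; pool empty.
Total = 26×40 + 24×40 + 23×50 + 16×90 + 12×50 = 5190.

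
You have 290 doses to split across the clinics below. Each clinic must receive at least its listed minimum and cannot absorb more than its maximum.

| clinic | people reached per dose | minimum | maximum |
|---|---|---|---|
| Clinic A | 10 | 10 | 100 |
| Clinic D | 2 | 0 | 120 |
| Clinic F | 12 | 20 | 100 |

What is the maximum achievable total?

Meeting every minimum uses 10+0+20 = 30 doses, leaving 260.
Rank by people reached per dose: Clinic F 12 > Clinic A 10 > Clinic D 2.
Clinic F takes 80 more to reach its cap of 100 — 180 left.
Give Clinic A 90 more to hit its cap of 100 — 90 left.
Clinic D: +90 (room for 120) → 90. Pool exhausted.
Total = 10×100 + 2×90 + 12×100 = 2380.

2380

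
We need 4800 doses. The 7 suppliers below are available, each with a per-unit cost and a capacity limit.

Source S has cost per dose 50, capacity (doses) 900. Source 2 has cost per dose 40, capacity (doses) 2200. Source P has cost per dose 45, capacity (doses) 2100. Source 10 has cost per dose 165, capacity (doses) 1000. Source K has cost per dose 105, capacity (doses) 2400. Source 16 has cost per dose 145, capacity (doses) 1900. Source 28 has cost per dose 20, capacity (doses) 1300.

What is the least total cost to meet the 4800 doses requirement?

Fill from the cheapest supplier first.
Source 28 (20): use full 1300 → 3500 doses to go.
Take 2200 from Source 2 at 40 → need 1300 more.
Source P at 45: take 1300 of its 2100 → requirement met.
Source S, Source K, Source 16, Source 10: unused.
Cost = 1300×20 + 2200×40 + 1300×45 = 172500.

172500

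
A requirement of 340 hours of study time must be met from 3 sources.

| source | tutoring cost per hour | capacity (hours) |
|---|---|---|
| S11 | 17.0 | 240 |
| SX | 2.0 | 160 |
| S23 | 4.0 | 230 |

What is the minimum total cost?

Cheapest first:
SX (2.0): use full 160 → 180 hours to go.
S23 (4.0): take the remaining 180 → done.
S11: unused.
Cost = 160×2.0 + 180×4.0 = 1040.

1040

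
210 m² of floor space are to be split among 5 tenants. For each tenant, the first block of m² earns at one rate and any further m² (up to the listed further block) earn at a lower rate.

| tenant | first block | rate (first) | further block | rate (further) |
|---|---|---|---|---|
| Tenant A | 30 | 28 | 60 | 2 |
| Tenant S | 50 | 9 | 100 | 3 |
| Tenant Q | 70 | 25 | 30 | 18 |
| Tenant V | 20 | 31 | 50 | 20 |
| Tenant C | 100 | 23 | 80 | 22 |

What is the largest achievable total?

Rank every tier by rate: Tenant V/T1 31 > Tenant A/T1 28 > Tenant Q/T1 25 > Tenant C/T1 23 > Tenant C/T2 22 > Tenant V/T2 20 > Tenant Q/T2 18 > Tenant S/T1 9 > Tenant S/T2 3 > Tenant A/T2 2.
Fill Tenant V T1 block (20 at 31) → 190 left.
Tenant A/T1 (28): +30 → 160 left.
Tenant Q/T1 (25): +70 → 90 left.
Tenant C T1 at 23: only 90 left, fill 90.
Total = 31×20 + 28×30 + 25×70 + 23×90 = 5280.

5280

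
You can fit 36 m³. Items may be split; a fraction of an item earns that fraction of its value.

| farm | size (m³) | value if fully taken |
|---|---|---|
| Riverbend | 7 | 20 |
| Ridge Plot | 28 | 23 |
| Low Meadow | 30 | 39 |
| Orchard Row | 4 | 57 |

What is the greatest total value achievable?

109.5

Sort by value density: Orchard Row 57/4≈14.2, Riverbend 20/7≈2.86, Low Meadow 39/30≈1.3, Ridge Plot 23/28≈0.821.
All 4 m³ of Orchard Row fit (value 57) — 32 remain.
Riverbend: take in full, 7 m³ for value 20 — 25 left.
25 m³ left: a 25/30 share of Low Meadow gives 39×25/30 = 32.5.
Total value = 109.5.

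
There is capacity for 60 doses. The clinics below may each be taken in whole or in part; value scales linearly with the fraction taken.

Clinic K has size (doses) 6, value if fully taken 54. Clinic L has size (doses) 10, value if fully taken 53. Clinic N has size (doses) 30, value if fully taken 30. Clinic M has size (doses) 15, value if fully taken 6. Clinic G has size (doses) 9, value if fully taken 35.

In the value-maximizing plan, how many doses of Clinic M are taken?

Rank by value-to-size ratio: Clinic K 54/6≈9, Clinic L 53/10≈5.3, Clinic G 35/9≈3.89, Clinic N 30/30≈1, Clinic M 6/15≈0.4.
All 6 doses of Clinic K fit (value 54) ; 54 remain.
Clinic L: take in full, 10 doses for value 53 ; 44 left.
Clinic G: take in full, 9 doses for value 35 ; 35 left.
All 30 doses of Clinic N fit (value 30) ; 5 remain.
5 doses left: a 5/15 share of Clinic M gives 6×5/15 = 2.

5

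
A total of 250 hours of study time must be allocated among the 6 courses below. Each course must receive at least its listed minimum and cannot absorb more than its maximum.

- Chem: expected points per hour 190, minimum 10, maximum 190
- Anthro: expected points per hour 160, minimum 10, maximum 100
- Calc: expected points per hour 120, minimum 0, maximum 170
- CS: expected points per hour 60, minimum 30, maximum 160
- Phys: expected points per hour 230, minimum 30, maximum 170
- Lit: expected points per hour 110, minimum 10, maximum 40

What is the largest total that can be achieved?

49300

Meeting every minimum uses 10+10+0+30+30+10 = 90 hours, leaving 160.
Order the courses by expected points per hour: Phys 230 > Chem 190 > Anthro 160 > Calc 120 > Lit 110 > CS 60.
Phys takes 140 more to reach its cap of 170 ; 20 left.
Only 20 left; Chem takes them to reach 30.
Total = 190×30 + 160×10 + 60×30 + 230×170 + 110×10 = 49300.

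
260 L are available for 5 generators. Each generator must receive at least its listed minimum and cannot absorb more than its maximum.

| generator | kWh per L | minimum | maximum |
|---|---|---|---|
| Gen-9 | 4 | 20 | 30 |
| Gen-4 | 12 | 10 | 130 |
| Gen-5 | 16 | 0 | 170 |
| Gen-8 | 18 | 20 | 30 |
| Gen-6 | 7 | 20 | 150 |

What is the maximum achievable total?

Meeting every minimum uses 20+10+0+20+20 = 70 L, leaving 190.
Order the generators by kWh per L: Gen-8 18 > Gen-5 16 > Gen-4 12 > Gen-6 7 > Gen-9 4.
Gen-8: +10 to 30 (cap) ; 180 left.
Gen-5 takes 170 more to reach its cap of 170 ; 10 left.
Gen-4: +10 (room for 120) → 20. Pool exhausted.
Total = 4×20 + 12×20 + 16×170 + 18×30 + 7×20 = 3720.

3720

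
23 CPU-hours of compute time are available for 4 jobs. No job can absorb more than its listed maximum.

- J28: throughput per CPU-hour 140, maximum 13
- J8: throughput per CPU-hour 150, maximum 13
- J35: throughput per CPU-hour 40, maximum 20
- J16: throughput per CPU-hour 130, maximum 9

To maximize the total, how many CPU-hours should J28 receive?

10

Highest throughput per CPU-hour first: J8 150 > J28 140 > J16 130 > J35 40.
Give J8 13 to hit its cap of 13 — 10 left.
J28: +10 (room for 13) → 10. Pool exhausted.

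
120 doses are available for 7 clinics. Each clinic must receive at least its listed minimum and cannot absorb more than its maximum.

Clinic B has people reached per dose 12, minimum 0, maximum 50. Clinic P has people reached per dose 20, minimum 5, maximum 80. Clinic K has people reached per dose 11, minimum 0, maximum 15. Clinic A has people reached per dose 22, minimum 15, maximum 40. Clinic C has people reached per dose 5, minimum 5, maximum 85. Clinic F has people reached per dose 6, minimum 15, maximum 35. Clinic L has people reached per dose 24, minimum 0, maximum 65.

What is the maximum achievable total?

2435

Meeting every minimum uses 0+5+0+15+5+15+0 = 40 doses, leaving 80.
Highest people reached per dose first: Clinic L 24 > Clinic A 22 > Clinic P 20 > Clinic B 12 > Clinic K 11 > Clinic F 6 > Clinic C 5.
Clinic L: +65 to 65 (cap) ; 15 left.
Only 15 left; Clinic A takes them to reach 30.
Total = 20×5 + 22×30 + 5×5 + 6×15 + 24×65 = 2435.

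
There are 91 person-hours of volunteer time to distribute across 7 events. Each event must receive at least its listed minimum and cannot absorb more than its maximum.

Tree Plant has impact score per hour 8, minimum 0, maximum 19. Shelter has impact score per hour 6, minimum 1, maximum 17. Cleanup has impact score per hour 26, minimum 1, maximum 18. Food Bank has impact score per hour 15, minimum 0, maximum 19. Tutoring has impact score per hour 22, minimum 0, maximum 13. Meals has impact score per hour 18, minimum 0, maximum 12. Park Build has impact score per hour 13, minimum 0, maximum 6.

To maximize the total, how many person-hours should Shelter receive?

Meeting every minimum uses 0+1+1+0+0+0+0 = 2 person-hours, leaving 89.
Rank by impact score per hour: Cleanup 26 > Tutoring 22 > Meals 18 > Food Bank 15 > Park Build 13 > Tree Plant 8 > Shelter 6.
Give Cleanup 17 more to hit its cap of 18 → 72 left.
Give Tutoring 13 more to hit its cap of 13 → 59 left.
Meals takes 12 more to reach its cap of 12 → 47 left.
Food Bank: +19 to 19 (cap) → 28 left.
Park Build: +6 to 6 (cap) → 22 left.
Tree Plant takes 19 more to reach its cap of 19 → 3 left.
Shelter: +3 (room for 16) → 4. Pool exhausted.

4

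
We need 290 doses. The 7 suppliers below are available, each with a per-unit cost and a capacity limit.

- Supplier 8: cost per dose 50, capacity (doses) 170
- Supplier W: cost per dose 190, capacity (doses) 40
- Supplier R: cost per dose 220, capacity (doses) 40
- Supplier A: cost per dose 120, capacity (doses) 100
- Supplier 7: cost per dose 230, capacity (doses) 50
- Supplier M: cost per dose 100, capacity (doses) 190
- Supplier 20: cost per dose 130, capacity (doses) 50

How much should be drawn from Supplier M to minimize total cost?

Use suppliers in increasing cost order.
Supplier 8 at 50: take all 170 doses — 120 still needed.
Supplier M at 100: take 120 of its 190 — requirement met.
Supplier A, Supplier 20, Supplier W, Supplier R, Supplier 7: unused.

120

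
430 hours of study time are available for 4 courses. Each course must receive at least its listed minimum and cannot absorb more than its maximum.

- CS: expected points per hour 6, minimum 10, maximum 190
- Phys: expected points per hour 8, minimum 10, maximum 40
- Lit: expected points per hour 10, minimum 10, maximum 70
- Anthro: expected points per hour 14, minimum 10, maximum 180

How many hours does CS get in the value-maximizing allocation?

Meeting every minimum uses 10+10+10+10 = 40 hours, leaving 390.
Rank by expected points per hour: Anthro 14 > Lit 10 > Phys 8 > CS 6.
Anthro takes 170 more to reach its cap of 180 → 220 left.
Lit takes 60 more to reach its cap of 70 → 160 left.
Give Phys 30 more to hit its cap of 40 → 130 left.
Only 130 left; CS takes them to reach 140.

140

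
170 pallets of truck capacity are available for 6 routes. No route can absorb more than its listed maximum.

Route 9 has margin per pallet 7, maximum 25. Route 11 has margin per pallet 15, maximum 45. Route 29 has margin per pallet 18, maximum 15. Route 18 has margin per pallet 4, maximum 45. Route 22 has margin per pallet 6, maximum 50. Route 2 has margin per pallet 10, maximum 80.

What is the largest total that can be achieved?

1950

Order the routes by margin per pallet: Route 29 18 > Route 11 15 > Route 2 10 > Route 9 7 > Route 22 6 > Route 18 4.
Give Route 29 15 to hit its cap of 15 — 155 left.
Route 11 takes 45 to reach its cap of 45 — 110 left.
Route 2: +80 to 80 (cap) — 30 left.
Give Route 9 25 to hit its cap of 25 — 5 left.
Only 5 left; Route 22 takes them to reach 5.
Total = 7×25 + 15×45 + 18×15 + 6×5 + 10×80 = 1950.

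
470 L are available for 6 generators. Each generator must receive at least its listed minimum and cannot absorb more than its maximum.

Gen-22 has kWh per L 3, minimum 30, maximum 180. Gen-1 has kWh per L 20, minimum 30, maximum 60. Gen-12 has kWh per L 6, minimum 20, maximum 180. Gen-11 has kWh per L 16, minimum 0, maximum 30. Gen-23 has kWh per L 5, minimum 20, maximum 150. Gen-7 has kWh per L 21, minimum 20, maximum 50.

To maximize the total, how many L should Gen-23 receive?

Meeting every minimum uses 30+30+20+0+20+20 = 120 L, leaving 350.
Highest kWh per L first: Gen-7 21 > Gen-1 20 > Gen-11 16 > Gen-12 6 > Gen-23 5 > Gen-22 3.
Gen-7: +30 to 50 (cap) — 320 left.
Gen-1: +30 to 60 (cap) — 290 left.
Gen-11: +30 to 30 (cap) — 260 left.
Give Gen-12 160 more to hit its cap of 180 — 100 left.
Gen-23 has room for 130 more but only 100 remain, so it gets 120.

120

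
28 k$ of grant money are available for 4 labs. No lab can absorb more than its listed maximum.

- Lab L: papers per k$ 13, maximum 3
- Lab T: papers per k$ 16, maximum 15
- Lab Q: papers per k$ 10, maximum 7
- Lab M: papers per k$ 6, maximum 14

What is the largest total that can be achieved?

Rank by papers per k$: Lab T 16 > Lab L 13 > Lab Q 10 > Lab M 6.
Lab T: +15 to 15 (cap) — 13 left.
Lab L takes 3 to reach its cap of 3 — 10 left.
Give Lab Q 7 to hit its cap of 7 — 3 left.
Only 3 left; Lab M takes them to reach 3.
Total = 13×3 + 16×15 + 10×7 + 6×3 = 367.

367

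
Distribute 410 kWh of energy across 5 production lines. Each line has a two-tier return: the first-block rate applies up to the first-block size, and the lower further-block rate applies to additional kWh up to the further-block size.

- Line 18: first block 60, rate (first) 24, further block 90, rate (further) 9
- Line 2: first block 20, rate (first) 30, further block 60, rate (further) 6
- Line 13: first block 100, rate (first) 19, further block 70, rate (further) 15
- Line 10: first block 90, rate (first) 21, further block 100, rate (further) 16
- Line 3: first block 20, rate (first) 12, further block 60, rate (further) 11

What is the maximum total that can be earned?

8030

Treat each block as its own option and order by rate: Line 2/tier1 30 > Line 18/tier1 24 > Line 10/tier1 21 > Line 13/tier1 19 > Line 10/tier2 16 > Line 13/tier2 15 > Line 3/tier1 12 > Line 3/tier2 11 > Line 18/tier2 9 > Line 2/tier2 6.
Line 2 tier1 at 30: fill all 20 → 390 left.
Line 18 tier1 at 24: fill all 60 → 330 left.
Line 10 tier1 at 21: fill all 90 → 240 left.
Line 13 tier1 at 19: fill all 100 → 140 left.
Line 10/tier2 (16): +100 → 40 left.
Line 13 tier2 at 15: only 40 left, fill 40.
Total = 30×20 + 24×60 + 21×90 + 19×100 + 16×100 + 15×40 = 8030.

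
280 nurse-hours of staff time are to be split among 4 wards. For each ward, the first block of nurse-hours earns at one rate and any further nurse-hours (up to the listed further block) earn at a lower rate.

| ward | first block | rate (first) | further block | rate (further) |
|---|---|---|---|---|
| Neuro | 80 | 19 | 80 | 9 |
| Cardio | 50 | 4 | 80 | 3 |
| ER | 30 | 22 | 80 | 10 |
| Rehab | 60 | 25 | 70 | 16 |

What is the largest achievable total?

Order all 8 blocks by rate: Rehab/tier1 25 > ER/tier1 22 > Neuro/tier1 19 > Rehab/tier2 16 > ER/tier2 10 > Neuro/tier2 9 > Cardio/tier1 4 > Cardio/tier2 3.
Rehab/tier1 (25): +60 → 220 left.
Fill ER tier1 block (30 at 22) → 190 left.
Neuro/tier1 (19): +80 → 110 left.
Rehab/tier2 (16): +70 → 40 left.
ER/tier2: +40 of 80 at 10; pool empty.
Total = 25×60 + 22×30 + 19×80 + 16×70 + 10×40 = 5200.

5200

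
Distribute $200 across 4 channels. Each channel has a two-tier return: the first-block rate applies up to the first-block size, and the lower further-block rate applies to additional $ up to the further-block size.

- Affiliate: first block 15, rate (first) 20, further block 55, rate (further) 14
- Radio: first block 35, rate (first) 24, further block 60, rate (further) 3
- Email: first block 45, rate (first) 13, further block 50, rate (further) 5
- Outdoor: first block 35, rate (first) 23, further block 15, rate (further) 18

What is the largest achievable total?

3570

Treat each block as its own option and order by rate: Radio/T1 24 > Outdoor/T1 23 > Affiliate/T1 20 > Outdoor/T2 18 > Affiliate/T2 14 > Email/T1 13 > Email/T2 5 > Radio/T2 3.
Radio T1 at 24: fill all 35 → 165 left.
Outdoor/T1 (23): +35 → 130 left.
Fill Affiliate T1 block (15 at 20) → 115 left.
Outdoor T2 at 18: fill all 15 → 100 left.
Fill Affiliate T2 block (55 at 14) → 45 left.
Fill Email T1 block (45 at 13) → 0 left.
Total = 24×35 + 23×35 + 20×15 + 18×15 + 14×55 + 13×45 = 3570.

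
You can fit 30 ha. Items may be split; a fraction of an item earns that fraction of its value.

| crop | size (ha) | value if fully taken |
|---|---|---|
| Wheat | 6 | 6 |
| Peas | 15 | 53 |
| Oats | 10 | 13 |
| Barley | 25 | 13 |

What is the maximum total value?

Best value per unit of size first: Peas 53/15≈3.53, Oats 13/10≈1.3, Wheat 6/6≈1, Barley 13/25≈0.52.
Peas: take in full, 15 ha for value 53 — 15 left.
Oats: take in full, 10 ha for value 13 — 5 left.
Only 5 ha remain; take 5/6 of Wheat for value 6×5/6 = 5.
Total value = 71.

71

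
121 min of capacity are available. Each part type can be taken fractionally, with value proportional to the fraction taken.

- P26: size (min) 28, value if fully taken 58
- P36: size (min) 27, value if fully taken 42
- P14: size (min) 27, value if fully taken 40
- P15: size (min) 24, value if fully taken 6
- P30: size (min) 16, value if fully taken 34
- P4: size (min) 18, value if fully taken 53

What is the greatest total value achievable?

Best value per unit of size first: P4 53/18≈2.94, P30 34/16≈2.12, P26 58/28≈2.07, P36 42/27≈1.56, P14 40/27≈1.48, P15 6/24≈0.25.
All 18 min of P4 fit (value 53) — 103 remain.
Take all of P30 (16 min, value 34) — 87 min left.
P26: take in full, 28 min for value 58 — 59 left.
Take all of P36 (27 min, value 42) — 32 min left.
P14: take in full, 27 min for value 40 — 5 left.
Fill the last 5 min with part of P15: 5/24 of it earns 1.25.
Total value = 228.25.

228.25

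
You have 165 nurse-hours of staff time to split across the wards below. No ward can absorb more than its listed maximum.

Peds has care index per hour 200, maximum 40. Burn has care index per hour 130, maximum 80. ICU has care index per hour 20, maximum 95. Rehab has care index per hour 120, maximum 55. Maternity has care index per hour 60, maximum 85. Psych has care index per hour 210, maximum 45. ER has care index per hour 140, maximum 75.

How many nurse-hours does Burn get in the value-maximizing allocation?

Rank by care index per hour: Psych 210 > Peds 200 > ER 140 > Burn 130 > Rehab 120 > Maternity 60 > ICU 20.
Give Psych 45 to hit its cap of 45 — 120 left.
Give Peds 40 to hit its cap of 40 — 80 left.
ER: +75 to 75 (cap) — 5 left.
Burn has room for 80 but only 5 remain, so it gets 5.

5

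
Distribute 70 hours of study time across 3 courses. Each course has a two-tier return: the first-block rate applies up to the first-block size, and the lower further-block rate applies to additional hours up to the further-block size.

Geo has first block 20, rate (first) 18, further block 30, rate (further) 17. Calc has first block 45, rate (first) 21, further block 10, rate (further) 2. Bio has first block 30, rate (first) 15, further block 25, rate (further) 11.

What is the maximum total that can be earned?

Rank every tier by rate: Calc/first 21 > Geo/first 18 > Geo/second 17 > Bio/first 15 > Bio/second 11 > Calc/second 2.
Fill Calc first block (45 at 21) — 25 left.
Geo first at 18: fill all 20 — 5 left.
5 remain; put them into Geo second at 17.
Total = 21×45 + 18×20 + 17×5 = 1390.

1390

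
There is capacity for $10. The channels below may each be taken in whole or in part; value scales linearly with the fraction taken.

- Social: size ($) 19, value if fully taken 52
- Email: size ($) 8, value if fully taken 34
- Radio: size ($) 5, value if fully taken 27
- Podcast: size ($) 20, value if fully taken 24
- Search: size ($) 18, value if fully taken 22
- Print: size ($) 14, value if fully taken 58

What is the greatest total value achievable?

48.25

Sort by value density: Radio 27/5≈5.4, Email 34/8≈4.25, Print 58/14≈4.14, Social 52/19≈2.74, Search 22/18≈1.22, Podcast 24/20≈1.2.
Take all of Radio (5 $, value 27) — 5 $ left.
5 $ left: a 5/8 share of Email gives 34×5/8 = 21.25.
Total value = 48.25.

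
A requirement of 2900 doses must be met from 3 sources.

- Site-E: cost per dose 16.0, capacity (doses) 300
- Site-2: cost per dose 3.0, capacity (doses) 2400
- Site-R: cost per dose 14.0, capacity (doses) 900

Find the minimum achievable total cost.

14200

Fill from the cheapest source first.
Take 2400 from Site-2 at 3.0 → need 500 more.
Take 500 from Site-R at 14.0 to finish.
Site-E: unused.
Cost = 2400×3.0 + 500×14.0 = 14200.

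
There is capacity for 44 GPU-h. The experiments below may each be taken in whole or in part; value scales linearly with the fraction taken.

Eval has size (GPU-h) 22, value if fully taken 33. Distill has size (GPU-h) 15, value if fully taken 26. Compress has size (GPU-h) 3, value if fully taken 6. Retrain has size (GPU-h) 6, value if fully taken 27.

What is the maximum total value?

89

Best value per unit of size first: Retrain 27/6≈4.5, Compress 6/3≈2, Distill 26/15≈1.73, Eval 33/22≈1.5.
All 6 GPU-h of Retrain fit (value 27) ; 38 remain.
Compress: take in full, 3 GPU-h for value 6 ; 35 left.
Take all of Distill (15 GPU-h, value 26) ; 20 GPU-h left.
Fill the last 20 GPU-h with part of Eval: 20/22 of it earns 30.
Total value = 89.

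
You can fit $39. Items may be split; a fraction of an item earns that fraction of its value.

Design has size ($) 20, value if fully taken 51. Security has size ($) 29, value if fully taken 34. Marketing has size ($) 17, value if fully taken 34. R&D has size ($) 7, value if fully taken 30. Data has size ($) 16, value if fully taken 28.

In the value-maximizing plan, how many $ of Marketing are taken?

12

Sort by value density: R&D 30/7≈4.29, Design 51/20≈2.55, Marketing 34/17≈2, Data 28/16≈1.75, Security 34/29≈1.17.
Take all of R&D (7 $, value 30) — 32 $ left.
Design: take in full, 20 $ for value 51 — 12 left.
Fill the last 12 $ with part of Marketing: 12/17 of it earns 24.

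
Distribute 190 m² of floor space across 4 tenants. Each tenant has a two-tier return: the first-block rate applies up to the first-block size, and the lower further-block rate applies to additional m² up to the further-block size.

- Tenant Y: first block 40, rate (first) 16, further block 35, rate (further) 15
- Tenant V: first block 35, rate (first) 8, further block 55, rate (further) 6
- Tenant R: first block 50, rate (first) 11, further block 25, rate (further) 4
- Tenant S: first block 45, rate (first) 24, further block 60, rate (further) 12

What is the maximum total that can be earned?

3075

Treat each block as its own option and order by rate: Tenant S/tier1 24 > Tenant Y/tier1 16 > Tenant Y/tier2 15 > Tenant S/tier2 12 > Tenant R/tier1 11 > Tenant V/tier1 8 > Tenant V/tier2 6 > Tenant R/tier2 4.
Fill Tenant S tier1 block (45 at 24) ; 145 left.
Tenant Y tier1 at 16: fill all 40 ; 105 left.
Tenant Y/tier2 (15): +35 ; 70 left.
Tenant S/tier2 (12): +60 ; 10 left.
10 remain; put them into Tenant R tier1 at 11.
Total = 24×45 + 16×40 + 15×35 + 12×60 + 11×10 = 3075.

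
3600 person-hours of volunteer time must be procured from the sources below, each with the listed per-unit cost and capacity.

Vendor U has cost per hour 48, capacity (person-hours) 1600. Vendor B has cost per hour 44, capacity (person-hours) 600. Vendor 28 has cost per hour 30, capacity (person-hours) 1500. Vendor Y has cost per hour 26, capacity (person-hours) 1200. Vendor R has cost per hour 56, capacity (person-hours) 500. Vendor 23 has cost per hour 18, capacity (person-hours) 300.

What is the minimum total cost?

Fill from the cheapest source first.
Vendor 23 (18): use full 300 → 3300 person-hours to go.
Vendor Y (26): use full 1200 → 2100 person-hours to go.
Take 1500 from Vendor 28 at 30 → need 600 more.
Take 600 from Vendor B at 44 → need 0 more.
Vendor U, Vendor R: unused.
Cost = 300×18 + 1200×26 + 1500×30 + 600×44 = 108000.

108000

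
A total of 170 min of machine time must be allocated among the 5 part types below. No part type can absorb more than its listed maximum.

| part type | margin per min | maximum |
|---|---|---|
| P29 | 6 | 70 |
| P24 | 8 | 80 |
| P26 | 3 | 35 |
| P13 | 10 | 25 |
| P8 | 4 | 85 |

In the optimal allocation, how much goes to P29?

Order the part types by margin per min: P13 10 > P24 8 > P29 6 > P8 4 > P26 3.
P13 takes 25 to reach its cap of 25 — 145 left.
P24: +80 to 80 (cap) — 65 left.
P29 has room for 70 but only 65 remain, so it gets 65.

65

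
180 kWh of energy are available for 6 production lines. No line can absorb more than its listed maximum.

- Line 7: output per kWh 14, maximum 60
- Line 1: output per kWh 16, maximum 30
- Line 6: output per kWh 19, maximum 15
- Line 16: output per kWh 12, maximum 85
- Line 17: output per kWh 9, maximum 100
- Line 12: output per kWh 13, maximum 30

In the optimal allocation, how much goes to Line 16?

45

Rank by output per kWh: Line 6 19 > Line 1 16 > Line 7 14 > Line 12 13 > Line 16 12 > Line 17 9.
Give Line 6 15 to hit its cap of 15 ; 165 left.
Give Line 1 30 to hit its cap of 30 ; 135 left.
Give Line 7 60 to hit its cap of 60 ; 75 left.
Line 12 takes 30 to reach its cap of 30 ; 45 left.
Line 16: +45 (room for 85) → 45. Pool exhausted.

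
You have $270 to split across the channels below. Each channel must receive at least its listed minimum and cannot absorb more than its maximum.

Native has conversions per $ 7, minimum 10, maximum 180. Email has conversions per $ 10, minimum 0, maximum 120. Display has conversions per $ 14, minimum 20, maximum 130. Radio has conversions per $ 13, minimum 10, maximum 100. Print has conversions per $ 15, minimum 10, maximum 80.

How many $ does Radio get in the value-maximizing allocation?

50

Meeting every minimum uses 10+0+20+10+10 = 50 $, leaving 220.
Order the channels by conversions per $: Print 15 > Display 14 > Radio 13 > Email 10 > Native 7.
Give Print 70 more to hit its cap of 80 ; 150 left.
Give Display 110 more to hit its cap of 130 ; 40 left.
Radio: +40 (room for 90) → 50. Pool exhausted.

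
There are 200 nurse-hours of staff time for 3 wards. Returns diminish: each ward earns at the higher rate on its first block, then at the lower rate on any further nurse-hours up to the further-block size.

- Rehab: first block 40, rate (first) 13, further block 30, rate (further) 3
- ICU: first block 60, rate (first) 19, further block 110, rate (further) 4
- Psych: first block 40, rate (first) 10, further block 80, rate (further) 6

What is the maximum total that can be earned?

Rank every tier by rate: ICU/T1 19 > Rehab/T1 13 > Psych/T1 10 > Psych/T2 6 > ICU/T2 4 > Rehab/T2 3.
ICU/T1 (19): +60 ; 140 left.
Fill Rehab T1 block (40 at 13) ; 100 left.
Psych/T1 (10): +40 ; 60 left.
Psych/T2: +60 of 80 at 6; pool empty.
Total = 19×60 + 13×40 + 10×40 + 6×60 = 2420.

2420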